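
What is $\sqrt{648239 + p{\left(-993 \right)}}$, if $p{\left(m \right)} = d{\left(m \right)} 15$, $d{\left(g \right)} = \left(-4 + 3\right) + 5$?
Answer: $\sqrt{648299} \approx 805.17$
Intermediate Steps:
$d{\left(g \right)} = 4$ ($d{\left(g \right)} = -1 + 5 = 4$)
$p{\left(m \right)} = 60$ ($p{\left(m \right)} = 4 \cdot 15 = 60$)
$\sqrt{648239 + p{\left(-993 \right)}} = \sqrt{648239 + 60} = \sqrt{648299}$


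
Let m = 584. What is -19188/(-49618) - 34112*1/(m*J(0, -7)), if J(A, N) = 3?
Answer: -103684490/5433171 ≈ -19.084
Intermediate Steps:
-19188/(-49618) - 34112*1/(m*J(0, -7)) = -19188/(-49618) - 34112/(3*584) = -19188*(-1/49618) - 34112/1752 = 9594/24809 - 34112*1/1752 = 9594/24809 - 4264/219 = -103684490/5433171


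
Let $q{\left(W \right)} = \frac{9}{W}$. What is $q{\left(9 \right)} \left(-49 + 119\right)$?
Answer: $70$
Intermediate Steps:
$q{\left(9 \right)} \left(-49 + 119\right) = \frac{9}{9} \left(-49 + 119\right) = 9 \cdot \frac{1}{9} \cdot 70 = 1 \cdot 70 = 70$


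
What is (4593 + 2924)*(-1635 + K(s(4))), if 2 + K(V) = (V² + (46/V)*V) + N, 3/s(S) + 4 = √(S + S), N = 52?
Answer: -92346345/8 + 67653*√2/4 ≈ -1.1519e+7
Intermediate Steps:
s(S) = 3/(-4 + √2*√S) (s(S) = 3/(-4 + √(S + S)) = 3/(-4 + √(2*S)) = 3/(-4 + √2*√S))
K(V) = 96 + V² (K(V) = -2 + ((V² + (46/V)*V) + 52) = -2 + ((V² + 46) + 52) = -2 + ((46 + V²) + 52) = -2 + (98 + V²) = 96 + V²)
(4593 + 2924)*(-1635 + K(s(4))) = (4593 + 2924)*(-1635 + (96 + (3/(-4 + √2*√4))²)) = 7517*(-1635 + (96 + (3/(-4 + √2*2))²)) = 7517*(-1635 + (96 + (3/(-4 + 2*√2))²)) = 7517*(-1635 + (96 + 9/(-4 + 2*√2)²)) = 7517*(-1539 + 9/(-4 + 2*√2)²) = -11568663 + 67653/(-4 + 2*√2)²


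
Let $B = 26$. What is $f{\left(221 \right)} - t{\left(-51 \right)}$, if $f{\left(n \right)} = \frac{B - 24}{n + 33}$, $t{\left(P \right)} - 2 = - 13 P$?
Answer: $- \frac{84454}{127} \approx -664.99$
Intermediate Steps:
$t{\left(P \right)} = 2 - 13 P$
$f{\left(n \right)} = \frac{2}{33 + n}$ ($f{\left(n \right)} = \frac{26 - 24}{n + 33} = \frac{2}{33 + n}$)
$f{\left(221 \right)} - t{\left(-51 \right)} = \frac{2}{33 + 221} - \left(2 - -663\right) = \frac{2}{254} - \left(2 + 663\right) = 2 \cdot \frac{1}{254} - 665 = \frac{1}{127} - 665 = - \frac{84454}{127}$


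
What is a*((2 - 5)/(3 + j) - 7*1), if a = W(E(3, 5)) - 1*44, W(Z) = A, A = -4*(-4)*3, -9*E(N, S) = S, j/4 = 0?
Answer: -32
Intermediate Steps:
j = 0 (j = 4*0 = 0)
E(N, S) = -S/9
A = 48 (A = 16*3 = 48)
W(Z) = 48
a = 4 (a = 48 - 1*44 = 48 - 44 = 4)
a*((2 - 5)/(3 + j) - 7*1) = 4*((2 - 5)/(3 + 0) - 7*1) = 4*(-3/3 - 7) = 4*(-3*1/3 - 7) = 4*(-1 - 7) = 4*(-8) = -32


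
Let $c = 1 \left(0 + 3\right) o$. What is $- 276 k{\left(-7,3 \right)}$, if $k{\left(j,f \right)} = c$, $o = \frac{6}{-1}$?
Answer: $4968$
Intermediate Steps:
$o = -6$ ($o = 6 \left(-1\right) = -6$)
$c = -18$ ($c = 1 \left(0 + 3\right) \left(-6\right) = 1 \cdot 3 \left(-6\right) = 3 \left(-6\right) = -18$)
$k{\left(j,f \right)} = -18$
$- 276 k{\left(-7,3 \right)} = \left(-276\right) \left(-18\right) = 4968$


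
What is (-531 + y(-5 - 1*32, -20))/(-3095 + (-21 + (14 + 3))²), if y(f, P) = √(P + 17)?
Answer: 531/3079 - I*√3/3079 ≈ 0.17246 - 0.00056254*I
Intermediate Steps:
y(f, P) = √(17 + P)
(-531 + y(-5 - 1*32, -20))/(-3095 + (-21 + (14 + 3))²) = (-531 + √(17 - 20))/(-3095 + (-21 + (14 + 3))²) = (-531 + √(-3))/(-3095 + (-21 + 17)²) = (-531 + I*√3)/(-3095 + (-4)²) = (-531 + I*√3)/(-3095 + 16) = (-531 + I*√3)/(-3079) = (-531 + I*√3)*(-1/3079) = 531/3079 - I*√3/3079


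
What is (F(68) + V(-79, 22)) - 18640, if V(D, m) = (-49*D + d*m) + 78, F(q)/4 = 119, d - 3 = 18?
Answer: -13753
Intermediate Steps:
d = 21 (d = 3 + 18 = 21)
F(q) = 476 (F(q) = 4*119 = 476)
V(D, m) = 78 - 49*D + 21*m (V(D, m) = (-49*D + 21*m) + 78 = 78 - 49*D + 21*m)
(F(68) + V(-79, 22)) - 18640 = (476 + (78 - 49*(-79) + 21*22)) - 18640 = (476 + (78 + 3871 + 462)) - 18640 = (476 + 4411) - 18640 = 4887 - 18640 = -13753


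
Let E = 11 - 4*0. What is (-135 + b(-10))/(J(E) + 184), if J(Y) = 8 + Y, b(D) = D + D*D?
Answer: -45/203 ≈ -0.22167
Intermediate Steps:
b(D) = D + D**2
E = 11 (E = 11 + 0 = 11)
(-135 + b(-10))/(J(E) + 184) = (-135 - 10*(1 - 10))/((8 + 11) + 184) = (-135 - 10*(-9))/(19 + 184) = (-135 + 90)/203 = -45*1/203 = -45/203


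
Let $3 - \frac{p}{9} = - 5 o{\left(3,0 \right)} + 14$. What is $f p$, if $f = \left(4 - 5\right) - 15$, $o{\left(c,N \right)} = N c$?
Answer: $1584$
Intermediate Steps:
$f = -16$ ($f = \left(4 - 5\right) - 15 = -1 - 15 = -16$)
$p = -99$ ($p = 27 - 9 \left(- 5 \cdot 0 \cdot 3 + 14\right) = 27 - 9 \left(\left(-5\right) 0 + 14\right) = 27 - 9 \left(0 + 14\right) = 27 - 126 = -99$)
$f p = \left(-16\right) \left(-99\right) = 1584$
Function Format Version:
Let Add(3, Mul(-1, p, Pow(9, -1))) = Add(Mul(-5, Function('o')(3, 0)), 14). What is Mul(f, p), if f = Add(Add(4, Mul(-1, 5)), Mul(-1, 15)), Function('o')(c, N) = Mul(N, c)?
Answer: 1584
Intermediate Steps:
f = -16 (f = Add(Add(4, -5), -15) = Add(-1, -15) = -16)
p = -99 (p = Add(27, Mul(-9, Add(Mul(-5, Mul(0, 3)), 14))) = Add(27, Mul(-9, Add(Mul(-5, 0), 14))) = Add(27, Mul(-9, Add(0, 14))) = Add(27, Mul(-9, 14)) = Add(27, -126) = -99)
Mul(f, p) = Mul(-16, -99) = 1584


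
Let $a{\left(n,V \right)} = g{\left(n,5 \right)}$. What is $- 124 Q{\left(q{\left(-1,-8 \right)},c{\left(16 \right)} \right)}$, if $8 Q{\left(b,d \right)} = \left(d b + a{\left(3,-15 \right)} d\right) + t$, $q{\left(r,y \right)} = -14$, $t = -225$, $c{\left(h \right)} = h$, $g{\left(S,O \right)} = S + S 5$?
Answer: $\frac{4991}{2} \approx 2495.5$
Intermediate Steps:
$g{\left(S,O \right)} = 6 S$ ($g{\left(S,O \right)} = S + 5 S = 6 S$)
$a{\left(n,V \right)} = 6 n$
$Q{\left(b,d \right)} = - \frac{225}{8} + \frac{9 d}{4} + \frac{b d}{8}$ ($Q{\left(b,d \right)} = \frac{\left(d b + 6 \cdot 3 d\right) - 225}{8} = \frac{\left(b d + 18 d\right) - 225}{8} = \frac{\left(18 d + b d\right) - 225}{8} = \frac{-225 + 18 d + b d}{8} = - \frac{225}{8} + \frac{9 d}{4} + \frac{b d}{8}$)
$- 124 Q{\left(q{\left(-1,-8 \right)},c{\left(16 \right)} \right)} = - 124 \left(- \frac{225}{8} + \frac{9}{4} \cdot 16 + \frac{1}{8} \left(-14\right) 16\right) = - 124 \left(- \frac{225}{8} + 36 - 28\right) = \left(-124\right) \left(- \frac{161}{8}\right) = \frac{4991}{2}$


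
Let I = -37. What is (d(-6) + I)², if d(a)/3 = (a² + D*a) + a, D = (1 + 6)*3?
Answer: 105625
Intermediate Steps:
D = 21 (D = 7*3 = 21)
d(a) = 3*a² + 66*a (d(a) = 3*((a² + 21*a) + a) = 3*(a² + 22*a) = 3*a² + 66*a)
(d(-6) + I)² = (3*(-6)*(22 - 6) - 37)² = (3*(-6)*16 - 37)² = (-288 - 37)² = (-325)² = 105625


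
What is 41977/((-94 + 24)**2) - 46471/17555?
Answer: 101839667/17203900 ≈ 5.9196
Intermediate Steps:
41977/((-94 + 24)**2) - 46471/17555 = 41977/((-70)**2) - 46471*1/17555 = 41977/4900 - 46471/17555 = 101839667/17203900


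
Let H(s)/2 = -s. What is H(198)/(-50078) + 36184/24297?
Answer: 130117426/86910369 ≈ 1.4971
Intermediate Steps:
H(s) = -2*s (H(s) = 2*(-s) = -2*s)
H(198)/(-50078) + 36184/24297 = -2*198/(-50078) + 36184/24297 = -396*(-1/50078) + 36184*(1/24297) = 198/25039 + 36184/24297 = 130117426/86910369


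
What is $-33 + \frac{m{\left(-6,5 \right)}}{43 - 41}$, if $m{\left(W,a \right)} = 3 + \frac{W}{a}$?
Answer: $- \frac{321}{10} \approx -32.1$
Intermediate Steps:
$-33 + \frac{m{\left(-6,5 \right)}}{43 - 41} = -33 + \frac{3 - \frac{6}{5}}{43 - 41} = -33 + \frac{3 - \frac{6}{5}}{2} = -33 + \left(3 - \frac{6}{5}\right) \frac{1}{2} = -33 + \frac{9}{5} \cdot \frac{1}{2} = -33 + \frac{9}{10} = - \frac{321}{10}$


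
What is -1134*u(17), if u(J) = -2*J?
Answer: 38556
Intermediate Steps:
-1134*u(17) = -(-2268)*17 = -1134*(-34) = 38556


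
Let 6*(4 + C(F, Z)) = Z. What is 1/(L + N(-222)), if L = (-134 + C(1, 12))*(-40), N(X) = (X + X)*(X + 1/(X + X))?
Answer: 1/104009 ≈ 9.6146e-6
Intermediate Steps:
C(F, Z) = -4 + Z/6
N(X) = 2*X*(X + 1/(2*X)) (N(X) = (2*X)*(X + 1/(2*X)) = 2*X*(X + 1/(2*X)))
L = 5440 (L = (-134 + (-4 + (1/6)*12))*(-40) = (-134 + (-4 + 2))*(-40) = (-134 - 2)*(-40) = -136*(-40) = 5440)
1/(L + N(-222)) = 1/(5440 + (1 + 2*(-222)**2)) = 1/(5440 + (1 + 2*49284)) = 1/(5440 + (1 + 98568)) = 1/(5440 + 98569) = 1/104009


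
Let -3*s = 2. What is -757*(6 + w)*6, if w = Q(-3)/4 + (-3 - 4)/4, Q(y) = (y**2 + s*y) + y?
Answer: -56775/2 ≈ -28388.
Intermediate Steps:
s = -2/3 (s = -1/3*2 = -2/3 ≈ -0.66667)
Q(y) = y**2 + y/3 (Q(y) = (y**2 - 2*y/3) + y = y**2 + y/3)
w = 1/4 (w = -3*(1/3 - 3)/4 + (-3 - 4)/4 = -3*(-8/3)*(1/4) - 7*1/4 = 8*(1/4) - 7/4 = 2 - 7/4 = 1/4 ≈ 0.25000)
-757*(6 + w)*6 = -757*(6 + 1/4)*6 = -18925*6/4 = -757*75/2 = -56775/2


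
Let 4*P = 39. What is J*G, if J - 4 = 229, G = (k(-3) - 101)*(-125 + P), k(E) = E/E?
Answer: 2685325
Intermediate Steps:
P = 39/4 (P = (1/4)*39 = 39/4 ≈ 9.7500)
k(E) = 1
G = 11525 (G = (1 - 101)*(-125 + 39/4) = -100*(-461/4) = 11525)
J = 233 (J = 4 + 229 = 233)
J*G = 233*11525 = 2685325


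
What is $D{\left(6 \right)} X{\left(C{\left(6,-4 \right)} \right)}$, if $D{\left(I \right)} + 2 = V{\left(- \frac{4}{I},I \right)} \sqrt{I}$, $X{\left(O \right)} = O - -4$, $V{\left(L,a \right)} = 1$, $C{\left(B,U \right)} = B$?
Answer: $-20 + 10 \sqrt{6} \approx 4.4949$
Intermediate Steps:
$X{\left(O \right)} = 4 + O$ ($X{\left(O \right)} = O + 4 = 4 + O$)
$D{\left(I \right)} = -2 + \sqrt{I}$ ($D{\left(I \right)} = -2 + 1 \sqrt{I} = -2 + \sqrt{I}$)
$D{\left(6 \right)} X{\left(C{\left(6,-4 \right)} \right)} = \left(-2 + \sqrt{6}\right) \left(4 + 6\right) = \left(-2 + \sqrt{6}\right) 10 = -20 + 10 \sqrt{6}$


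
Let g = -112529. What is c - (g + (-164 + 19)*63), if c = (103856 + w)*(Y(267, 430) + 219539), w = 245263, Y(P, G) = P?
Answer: 76738572578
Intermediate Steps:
c = 76738450914 (c = (103856 + 245263)*(267 + 219539) = 349119*219806 = 76738450914)
c - (g + (-164 + 19)*63) = 76738450914 - (-112529 + (-164 + 19)*63) = 76738450914 - (-112529 - 145*63) = 76738450914 - (-112529 - 9135) = 76738450914 - 1*(-121664) = 76738450914 + 121664 = 76738572578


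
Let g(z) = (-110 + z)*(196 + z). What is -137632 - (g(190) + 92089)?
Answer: -260601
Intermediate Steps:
-137632 - (g(190) + 92089) = -137632 - ((-21560 + 190**2 + 86*190) + 92089) = -137632 - ((-21560 + 36100 + 16340) + 92089) = -137632 - (30880 + 92089) = -137632 - 1*122969 = -137632 - 122969 = -260601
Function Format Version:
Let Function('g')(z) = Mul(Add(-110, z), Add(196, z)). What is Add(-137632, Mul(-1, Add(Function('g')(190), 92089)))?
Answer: -260601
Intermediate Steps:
Add(-137632, Mul(-1, Add(Function('g')(190), 92089))) = Add(-137632, Mul(-1, Add(Add(-21560, Pow(190, 2), Mul(86, 190)), 92089))) = Add(-137632, Mul(-1, Add(Add(-21560, 36100, 16340), 92089))) = Add(-137632, Mul(-1, Add(30880, 92089))) = Add(-137632, Mul(-1, 122969)) = Add(-137632, -122969) = -260601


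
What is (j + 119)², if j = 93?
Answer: 44944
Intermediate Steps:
(j + 119)² = (93 + 119)² = 212² = 44944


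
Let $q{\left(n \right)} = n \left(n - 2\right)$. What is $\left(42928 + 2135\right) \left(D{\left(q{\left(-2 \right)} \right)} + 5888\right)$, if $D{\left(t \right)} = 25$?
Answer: $266457519$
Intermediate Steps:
$q{\left(n \right)} = n \left(-2 + n\right)$
$\left(42928 + 2135\right) \left(D{\left(q{\left(-2 \right)} \right)} + 5888\right) = \left(42928 + 2135\right) \left(25 + 5888\right) = 45063 \cdot 5913 = 266457519$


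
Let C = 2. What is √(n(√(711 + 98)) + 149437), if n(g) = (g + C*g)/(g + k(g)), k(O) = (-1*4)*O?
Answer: 6*√4151 ≈ 386.57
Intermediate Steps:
k(O) = -4*O
n(g) = -1 (n(g) = (g + 2*g)/(g - 4*g) = (3*g)/((-3*g)) = (3*g)*(-1/(3*g)) = -1)
√(n(√(711 + 98)) + 149437) = √(-1 + 149437) = √149436 = 6*√4151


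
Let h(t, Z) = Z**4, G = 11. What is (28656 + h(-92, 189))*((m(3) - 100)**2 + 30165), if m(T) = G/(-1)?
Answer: 54212921863542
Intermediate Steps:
m(T) = -11 (m(T) = 11/(-1) = 11*(-1) = -11)
(28656 + h(-92, 189))*((m(3) - 100)**2 + 30165) = (28656 + 189**4)*((-11 - 100)**2 + 30165) = (28656 + 1275989841)*((-111)**2 + 30165) = 1276018497*(12321 + 30165) = 1276018497*42486 = 54212921863542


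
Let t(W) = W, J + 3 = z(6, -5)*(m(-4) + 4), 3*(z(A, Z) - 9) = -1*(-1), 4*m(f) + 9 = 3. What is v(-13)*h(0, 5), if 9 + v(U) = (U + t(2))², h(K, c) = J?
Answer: 6832/3 ≈ 2277.3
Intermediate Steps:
m(f) = -3/2 (m(f) = -9/4 + (¼)*3 = -9/4 + ¾ = -3/2)
z(A, Z) = 28/3 (z(A, Z) = 9 + (-1*(-1))/3 = 9 + (⅓)*1 = 9 + ⅓ = 28/3)
J = 61/3 (J = -3 + 28*(-3/2 + 4)/3 = -3 + (28/3)*(5/2) = -3 + 70/3 = 61/3 ≈ 20.333)
h(K, c) = 61/3
v(U) = -9 + (2 + U)² (v(U) = -9 + (U + 2)² = -9 + (2 + U)²)
v(-13)*h(0, 5) = (-9 + (2 - 13)²)*(61/3) = (-9 + (-11)²)*(61/3) = (-9 + 121)*(61/3) = 112*(61/3) = 6832/3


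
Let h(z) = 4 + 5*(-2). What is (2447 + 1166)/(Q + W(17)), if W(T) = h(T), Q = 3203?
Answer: 3613/3197 ≈ 1.1301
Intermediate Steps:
h(z) = -6 (h(z) = 4 - 10 = -6)
W(T) = -6
(2447 + 1166)/(Q + W(17)) = (2447 + 1166)/(3203 - 6) = 3613/3197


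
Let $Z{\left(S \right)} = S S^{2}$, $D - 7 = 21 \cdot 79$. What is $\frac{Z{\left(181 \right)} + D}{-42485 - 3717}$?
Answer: $- \frac{5931407}{46202} \approx -128.38$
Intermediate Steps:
$D = 1666$ ($D = 7 + 21 \cdot 79 = 7 + 1659 = 1666$)
$Z{\left(S \right)} = S^{3}$
$\frac{Z{\left(181 \right)} + D}{-42485 - 3717} = \frac{181^{3} + 1666}{-42485 - 3717} = \frac{5929741 + 1666}{-46202} = 5931407 \left(- \frac{1}{46202}\right) = - \frac{5931407}{46202}$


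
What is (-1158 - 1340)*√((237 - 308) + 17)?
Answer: -7494*I*√6 ≈ -18356.0*I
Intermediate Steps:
(-1158 - 1340)*√((237 - 308) + 17) = -2498*√(-71 + 17) = -7494*I*√6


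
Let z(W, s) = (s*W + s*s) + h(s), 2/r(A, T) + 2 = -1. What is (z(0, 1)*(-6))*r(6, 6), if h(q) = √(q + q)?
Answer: 4 + 4*√2 ≈ 9.6569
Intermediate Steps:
h(q) = √2*√q (h(q) = √(2*q) = √2*√q)
r(A, T) = -⅔ (r(A, T) = 2/(-2 - 1) = 2/(-3) = 2*(-⅓) = -⅔)
z(W, s) = s² + W*s + √2*√s (z(W, s) = (s*W + s*s) + √2*√s = (W*s + s²) + √2*√s = (s² + W*s) + √2*√s = s² + W*s + √2*√s)
(z(0, 1)*(-6))*r(6, 6) = ((1² + 0*1 + √2*√1)*(-6))*(-⅔) = ((1 + 0 + √2*1)*(-6))*(-⅔) = ((1 + 0 + √2)*(-6))*(-⅔) = ((1 + √2)*(-6))*(-⅔) = (-6 - 6*√2)*(-⅔) = 4 + 4*√2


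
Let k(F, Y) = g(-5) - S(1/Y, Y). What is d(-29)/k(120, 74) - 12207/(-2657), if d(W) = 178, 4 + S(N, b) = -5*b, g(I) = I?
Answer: 4977329/980433 ≈ 5.0767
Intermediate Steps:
S(N, b) = -4 - 5*b
k(F, Y) = -1 + 5*Y (k(F, Y) = -5 - (-4 - 5*Y) = -5 + (4 + 5*Y) = -1 + 5*Y)
d(-29)/k(120, 74) - 12207/(-2657) = 178/(-1 + 5*74) - 12207/(-2657) = 178/(-1 + 370) - 12207*(-1/2657) = 178/369 + 12207/2657 = 4977329/980433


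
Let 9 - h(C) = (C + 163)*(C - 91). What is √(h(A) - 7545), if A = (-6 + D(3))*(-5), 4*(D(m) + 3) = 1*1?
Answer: √35727/4 ≈ 47.254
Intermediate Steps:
D(m) = -11/4 (D(m) = -3 + (1*1)/4 = -3 + (¼)*1 = -3 + ¼ = -11/4)
A = 175/4 (A = (-6 - 11/4)*(-5) = -35/4*(-5) = 175/4 ≈ 43.750)
h(C) = 9 - (-91 + C)*(163 + C) (h(C) = 9 - (C + 163)*(C - 91) = 9 - (163 + C)*(-91 + C) = 9 - (-91 + C)*(163 + C))
√(h(A) - 7545) = √((14842 - (175/4)² - 72*175/4) - 7545) = √((14842 - 1*30625/16 - 3150) - 7545) = √((14842 - 30625/16 - 3150) - 7545) = √(156447/16 - 7545) = √(35727/16) = √35727/4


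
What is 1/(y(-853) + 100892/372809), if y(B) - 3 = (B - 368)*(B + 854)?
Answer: -372809/453980470 ≈ -0.00082120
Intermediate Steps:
y(B) = 3 + (-368 + B)*(854 + B) (y(B) = 3 + (B - 368)*(B + 854) = 3 + (-368 + B)*(854 + B))
1/(y(-853) + 100892/372809) = 1/((-314269 + (-853)**2 + 486*(-853)) + 100892/372809) = 1/((-314269 + 727609 - 414558) + 100892*(1/372809)) = 1/(-1218 + 100892/372809) = 1/(-453980470/372809) = -372809/453980470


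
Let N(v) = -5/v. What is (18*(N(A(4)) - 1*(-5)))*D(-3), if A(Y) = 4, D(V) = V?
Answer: -405/2 ≈ -202.50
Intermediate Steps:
(18*(N(A(4)) - 1*(-5)))*D(-3) = (18*(-5/4 - 1*(-5)))*(-3) = (18*(-5*¼ + 5))*(-3) = (18*(-5/4 + 5))*(-3) = (18*(15/4))*(-3) = (135/2)*(-3) = -405/2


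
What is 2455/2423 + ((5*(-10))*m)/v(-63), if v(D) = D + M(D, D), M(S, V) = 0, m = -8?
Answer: -814535/152649 ≈ -5.3360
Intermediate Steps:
v(D) = D (v(D) = D + 0 = D)
2455/2423 + ((5*(-10))*m)/v(-63) = 2455/2423 + ((5*(-10))*(-8))/(-63) = 2455*(1/2423) - 50*(-8)*(-1/63) = 2455/2423 + 400*(-1/63) = 2455/2423 - 400/63 = -814535/152649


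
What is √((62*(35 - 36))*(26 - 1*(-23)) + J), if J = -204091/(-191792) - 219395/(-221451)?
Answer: I*√342286843809729357708855/10618132548 ≈ 55.099*I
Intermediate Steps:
J = 87274361881/42472530192 (J = -204091*(-1/191792) - 219395*(-1/221451) = 204091/191792 + 219395/221451 = 87274361881/42472530192 ≈ 2.0548)
√((62*(35 - 36))*(26 - 1*(-23)) + J) = √((62*(35 - 36))*(26 - 1*(-23)) + 87274361881/42472530192) = √((62*(-1))*(26 + 23) + 87274361881/42472530192) = √(-62*49 + 87274361881/42472530192) = √(-3038 + 87274361881/42472530192) = √(-128944272361415/42472530192) = I*√342286843809729357708855/10618132548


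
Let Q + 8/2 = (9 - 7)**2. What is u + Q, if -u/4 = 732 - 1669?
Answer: 3748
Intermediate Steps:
u = 3748 (u = -4*(732 - 1669) = -4*(-937) = 3748)
Q = 0 (Q = -4 + (9 - 7)**2 = -4 + 2**2 = -4 + 4 = 0)
u + Q = 3748 + 0 = 3748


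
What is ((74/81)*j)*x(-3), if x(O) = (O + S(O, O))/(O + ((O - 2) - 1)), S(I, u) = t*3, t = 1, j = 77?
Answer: 0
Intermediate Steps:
S(I, u) = 3 (S(I, u) = 1*3 = 3)
x(O) = (3 + O)/(-3 + 2*O) (x(O) = (O + 3)/(O + ((O - 2) - 1)) = (3 + O)/(O + ((-2 + O) - 1)) = (3 + O)/(O + (-3 + O)) = (3 + O)/(-3 + 2*O))
((74/81)*j)*x(-3) = ((74/81)*77)*((3 - 3)/(-3 + 2*(-3))) = ((74*(1/81))*77)*(0/(-3 - 6)) = ((74/81)*77)*(0/(-9)) = 5698*(-⅑*0)/81 = (5698/81)*0 = 0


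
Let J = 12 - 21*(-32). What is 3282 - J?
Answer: 2598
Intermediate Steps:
J = 684 (J = 12 + 672 = 684)
3282 - J = 3282 - 1*684 = 3282 - 684 = 2598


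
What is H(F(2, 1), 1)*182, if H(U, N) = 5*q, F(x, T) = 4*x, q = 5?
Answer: 4550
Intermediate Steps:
H(U, N) = 25 (H(U, N) = 5*5 = 25)
H(F(2, 1), 1)*182 = 25*182 = 4550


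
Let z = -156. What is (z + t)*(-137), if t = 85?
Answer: 9727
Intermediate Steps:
(z + t)*(-137) = (-156 + 85)*(-137) = -71*(-137) = 9727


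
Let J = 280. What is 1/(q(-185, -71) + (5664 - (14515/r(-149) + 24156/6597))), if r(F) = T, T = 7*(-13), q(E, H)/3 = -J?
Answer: 66703/332170523 ≈ 0.00020081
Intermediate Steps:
q(E, H) = -840 (q(E, H) = 3*(-1*280) = 3*(-280) = -840)
T = -91
r(F) = -91
1/(q(-185, -71) + (5664 - (14515/r(-149) + 24156/6597))) = 1/(-840 + (5664 - (14515/(-91) + 24156/6597))) = 1/(-840 + (5664 - (14515*(-1/91) + 24156*(1/6597)))) = 1/(-840 + (5664 - (-14515/91 + 2684/733))) = 1/(-840 + (5664 - 1*(-10395251/66703))) = 1/(-840 + (5664 + 10395251/66703)) = 1/(-840 + 388201043/66703) = 1/(332170523/66703) = 66703/332170523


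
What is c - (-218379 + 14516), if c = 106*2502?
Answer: 469075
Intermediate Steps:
c = 265212
c - (-218379 + 14516) = 265212 - (-218379 + 14516) = 265212 - 1*(-203863) = 265212 + 203863 = 469075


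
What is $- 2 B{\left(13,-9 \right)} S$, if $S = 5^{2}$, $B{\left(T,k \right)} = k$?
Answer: $450$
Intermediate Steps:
$S = 25$
$- 2 B{\left(13,-9 \right)} S = \left(-2\right) \left(-9\right) 25 = 18 \cdot 25 = 450$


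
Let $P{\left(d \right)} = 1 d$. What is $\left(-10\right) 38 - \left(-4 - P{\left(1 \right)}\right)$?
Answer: $-375$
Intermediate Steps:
$P{\left(d \right)} = d$
$\left(-10\right) 38 - \left(-4 - P{\left(1 \right)}\right) = \left(-10\right) 38 + \left(\left(7 + 1\right) - 3\right) = -380 + \left(8 - 3\right) = -380 + 5 = -375$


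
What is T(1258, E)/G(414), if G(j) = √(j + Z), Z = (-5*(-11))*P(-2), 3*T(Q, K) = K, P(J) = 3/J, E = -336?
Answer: -112*√1326/663 ≈ -6.1514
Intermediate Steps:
T(Q, K) = K/3
Z = -165/2 (Z = (-5*(-11))*(3/(-2)) = 55*(3*(-½)) = 55*(-3/2) = -165/2 ≈ -82.500)
G(j) = √(-165/2 + j) (G(j) = √(j - 165/2) = √(-165/2 + j))
T(1258, E)/G(414) = ((⅓)*(-336))/((√(-330 + 4*414)/2)) = -112*2/√(-330 + 1656) = -112*√1326/663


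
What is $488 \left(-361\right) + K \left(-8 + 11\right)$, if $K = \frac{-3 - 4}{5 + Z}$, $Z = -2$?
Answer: $-176175$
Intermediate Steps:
$K = - \frac{7}{3}$ ($K = \frac{-3 - 4}{5 - 2} = - \frac{7}{3} \approx -2.3333$)
$488 \left(-361\right) + K \left(-8 + 11\right) = 488 \left(-361\right) - \frac{7 \left(-8 + 11\right)}{3} = -176168 - 7 = -176175$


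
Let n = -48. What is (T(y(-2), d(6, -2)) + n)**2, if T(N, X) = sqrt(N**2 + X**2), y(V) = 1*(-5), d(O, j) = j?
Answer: (48 - sqrt(29))**2 ≈ 1816.0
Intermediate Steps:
y(V) = -5
(T(y(-2), d(6, -2)) + n)**2 = (sqrt((-5)**2 + (-2)**2) - 48)**2 = (sqrt(25 + 4) - 48)**2 = (sqrt(29) - 48)**2 = (-48 + sqrt(29))**2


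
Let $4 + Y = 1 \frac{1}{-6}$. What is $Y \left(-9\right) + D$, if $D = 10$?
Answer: $\frac{95}{2} \approx 47.5$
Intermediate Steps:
$Y = - \frac{25}{6}$ ($Y = -4 + 1 \frac{1}{-6} = -4 + 1 \left(- \frac{1}{6}\right) = -4 - \frac{1}{6} = - \frac{25}{6} \approx -4.1667$)
$Y \left(-9\right) + D = \left(- \frac{25}{6}\right) \left(-9\right) + 10 = \frac{75}{2} + 10 = \frac{95}{2}$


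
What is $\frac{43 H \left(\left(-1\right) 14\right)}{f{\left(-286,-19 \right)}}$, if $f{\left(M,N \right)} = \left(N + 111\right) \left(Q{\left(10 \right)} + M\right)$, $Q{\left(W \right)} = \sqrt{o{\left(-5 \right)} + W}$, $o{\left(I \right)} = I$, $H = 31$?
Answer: $\frac{1334333}{1881193} + \frac{9331 \sqrt{5}}{3762386} \approx 0.71485$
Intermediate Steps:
$Q{\left(W \right)} = \sqrt{-5 + W}$
$f{\left(M,N \right)} = \left(111 + N\right) \left(M + \sqrt{5}\right)$ ($f{\left(M,N \right)} = \left(N + 111\right) \left(\sqrt{-5 + 10} + M\right) = \left(111 + N\right) \left(\sqrt{5} + M\right) = \left(111 + N\right) \left(M + \sqrt{5}\right)$)
$\frac{43 H \left(\left(-1\right) 14\right)}{f{\left(-286,-19 \right)}} = \frac{43 \cdot 31 \left(\left(-1\right) 14\right)}{111 \left(-286\right) + 111 \sqrt{5} - -5434 - 19 \sqrt{5}} = \frac{1333 \left(-14\right)}{-31746 + 111 \sqrt{5} + 5434 - 19 \sqrt{5}} = - \frac{18662}{-26312 + 92 \sqrt{5}}$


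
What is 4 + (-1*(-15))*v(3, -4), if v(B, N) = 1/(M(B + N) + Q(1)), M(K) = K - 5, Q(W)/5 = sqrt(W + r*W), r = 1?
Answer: 73/7 + 75*sqrt(2)/14 ≈ 18.005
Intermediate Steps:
Q(W) = 5*sqrt(2)*sqrt(W) (Q(W) = 5*sqrt(W + 1*W) = 5*sqrt(W + W) = 5*sqrt(2*W) = 5*(sqrt(2)*sqrt(W)) = 5*sqrt(2)*sqrt(W))
M(K) = -5 + K
v(B, N) = 1/(-5 + B + N + 5*sqrt(2)) (v(B, N) = 1/((-5 + (B + N)) + 5*sqrt(2)*sqrt(1)) = 1/((-5 + B + N) + 5*sqrt(2)*1) = 1/((-5 + B + N) + 5*sqrt(2)) = 1/(-5 + B + N + 5*sqrt(2)))
4 + (-1*(-15))*v(3, -4) = 4 + (-1*(-15))/(-5 + 3 - 4 + 5*sqrt(2)) = 4 + 15/(-6 + 5*sqrt(2))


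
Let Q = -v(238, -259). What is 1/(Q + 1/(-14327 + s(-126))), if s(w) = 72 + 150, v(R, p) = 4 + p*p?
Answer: -14105/946233926 ≈ -1.4906e-5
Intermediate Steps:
v(R, p) = 4 + p²
s(w) = 222
Q = -67085 (Q = -(4 + (-259)²) = -(4 + 67081) = -1*67085 = -67085)
1/(Q + 1/(-14327 + s(-126))) = 1/(-67085 + 1/(-14327 + 222)) = 1/(-67085 + 1/(-14105)) = 1/(-67085 - 1/14105) = 1/(-946233926/14105) = -14105/946233926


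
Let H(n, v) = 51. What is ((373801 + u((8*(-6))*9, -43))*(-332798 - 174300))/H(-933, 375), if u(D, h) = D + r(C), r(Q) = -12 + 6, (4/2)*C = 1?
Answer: -189331630574/51 ≈ -3.7124e+9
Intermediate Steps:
C = ½ (C = (½)*1 = ½ ≈ 0.50000)
r(Q) = -6
u(D, h) = -6 + D (u(D, h) = D - 6 = -6 + D)
((373801 + u((8*(-6))*9, -43))*(-332798 - 174300))/H(-933, 375) = ((373801 + (-6 + (8*(-6))*9))*(-332798 - 174300))/51 = ((373801 + (-6 - 48*9))*(-507098))*(1/51) = ((373801 + (-6 - 432))*(-507098))*(1/51) = ((373801 - 438)*(-507098))*(1/51) = (373363*(-507098))*(1/51) = -189331630574*1/51 = -189331630574/51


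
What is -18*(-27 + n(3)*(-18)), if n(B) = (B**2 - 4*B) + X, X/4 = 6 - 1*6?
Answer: -486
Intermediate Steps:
X = 0 (X = 4*(6 - 1*6) = 4*(6 - 6) = 4*0 = 0)
n(B) = B**2 - 4*B (n(B) = (B**2 - 4*B) + 0 = B**2 - 4*B)
-18*(-27 + n(3)*(-18)) = -18*(-27 + (3*(-4 + 3))*(-18)) = -18*(-27 + (3*(-1))*(-18)) = -18*(-27 - 3*(-18)) = -18*(-27 + 54) = -18*27 = -486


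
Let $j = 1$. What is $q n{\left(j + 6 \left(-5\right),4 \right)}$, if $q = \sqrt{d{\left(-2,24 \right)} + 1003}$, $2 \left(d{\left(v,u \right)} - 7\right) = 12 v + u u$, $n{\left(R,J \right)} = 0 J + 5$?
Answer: $5 \sqrt{1286} \approx 179.3$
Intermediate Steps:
$n{\left(R,J \right)} = 5$ ($n{\left(R,J \right)} = 0 + 5 = 5$)
$d{\left(v,u \right)} = 7 + \frac{u^{2}}{2} + 6 v$ ($d{\left(v,u \right)} = 7 + \frac{12 v + u u}{2} = 7 + \frac{12 v + u^{2}}{2} = 7 + \frac{u^{2} + 12 v}{2} = 7 + \left(\frac{u^{2}}{2} + 6 v\right) = 7 + \frac{u^{2}}{2} + 6 v$)
$q = \sqrt{1286}$ ($q = \sqrt{\left(7 + \frac{24^{2}}{2} + 6 \left(-2\right)\right) + 1003} = \sqrt{\left(7 + \frac{1}{2} \cdot 576 - 12\right) + 1003} = \sqrt{\left(7 + 288 - 12\right) + 1003} = \sqrt{283 + 1003} = \sqrt{1286} \approx 35.861$)
$q n{\left(j + 6 \left(-5\right),4 \right)} = \sqrt{1286} \cdot 5 = 5 \sqrt{1286}$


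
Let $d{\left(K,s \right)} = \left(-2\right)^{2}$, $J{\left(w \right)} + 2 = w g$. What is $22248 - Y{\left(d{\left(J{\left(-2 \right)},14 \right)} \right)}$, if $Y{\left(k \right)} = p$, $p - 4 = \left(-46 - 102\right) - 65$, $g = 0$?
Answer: $22457$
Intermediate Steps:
$J{\left(w \right)} = -2$ ($J{\left(w \right)} = -2 + w 0 = -2 + 0 = -2$)
$d{\left(K,s \right)} = 4$
$p = -209$ ($p = 4 - 213 = -209$)
$Y{\left(k \right)} = -209$
$22248 - Y{\left(d{\left(J{\left(-2 \right)},14 \right)} \right)} = 22248 - -209 = 22248 + 209 = 22457$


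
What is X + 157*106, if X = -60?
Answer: 16582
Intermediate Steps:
X + 157*106 = -60 + 157*106 = -60 + 16642 = 16582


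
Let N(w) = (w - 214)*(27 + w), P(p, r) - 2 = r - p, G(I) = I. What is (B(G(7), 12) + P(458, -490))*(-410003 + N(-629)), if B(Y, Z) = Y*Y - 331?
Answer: -119709124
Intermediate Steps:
P(p, r) = 2 + r - p (P(p, r) = 2 + (r - p) = 2 + r - p)
B(Y, Z) = -331 + Y**2 (B(Y, Z) = Y**2 - 331 = -331 + Y**2)
N(w) = (-214 + w)*(27 + w)
(B(G(7), 12) + P(458, -490))*(-410003 + N(-629)) = ((-331 + 7**2) + (2 - 490 - 1*458))*(-410003 + (-5778 + (-629)**2 - 187*(-629))) = ((-331 + 49) + (2 - 490 - 458))*(-410003 + (-5778 + 395641 + 117623)) = (-282 - 946)*(-410003 + 507486) = -1228*97483 = -119709124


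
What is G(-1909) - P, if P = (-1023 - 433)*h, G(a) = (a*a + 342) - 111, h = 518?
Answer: 4398720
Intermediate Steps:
G(a) = 231 + a² (G(a) = (a² + 342) - 111 = (342 + a²) - 111 = 231 + a²)
P = -754208 (P = (-1023 - 433)*518 = -1456*518 = -754208)
G(-1909) - P = (231 + (-1909)²) - 1*(-754208) = (231 + 3644281) + 754208 = 3644512 + 754208 = 4398720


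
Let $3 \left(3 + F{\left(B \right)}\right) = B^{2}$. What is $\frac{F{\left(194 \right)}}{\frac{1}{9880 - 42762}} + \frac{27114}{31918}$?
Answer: $- \frac{19745288891755}{47877} \approx -4.1242 \cdot 10^{8}$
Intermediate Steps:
$F{\left(B \right)} = -3 + \frac{B^{2}}{3}$
$\frac{F{\left(194 \right)}}{\frac{1}{9880 - 42762}} + \frac{27114}{31918} = \frac{-3 + \frac{194^{2}}{3}}{\frac{1}{9880 - 42762}} + \frac{27114}{31918} = \frac{-3 + \frac{1}{3} \cdot 37636}{\frac{1}{-32882}} + 27114 \cdot \frac{1}{31918} = \frac{-3 + \frac{37636}{3}}{- \frac{1}{32882}} + \frac{13557}{15959} = \frac{37627}{3} \left(-32882\right) + \frac{13557}{15959} = - \frac{1237251014}{3} + \frac{13557}{15959} = - \frac{19745288891755}{47877}$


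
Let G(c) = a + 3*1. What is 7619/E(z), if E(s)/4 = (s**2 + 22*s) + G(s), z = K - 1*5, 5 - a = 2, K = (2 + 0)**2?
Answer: -7619/60 ≈ -126.98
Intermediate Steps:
K = 4 (K = 2**2 = 4)
a = 3 (a = 5 - 1*2 = 5 - 2 = 3)
z = -1 (z = 4 - 1*5 = 4 - 5 = -1)
G(c) = 6 (G(c) = 3 + 3*1 = 3 + 3 = 6)
E(s) = 24 + 4*s**2 + 88*s (E(s) = 4*((s**2 + 22*s) + 6) = 4*(6 + s**2 + 22*s) = 24 + 4*s**2 + 88*s)
7619/E(z) = 7619/(24 + 4*(-1)**2 + 88*(-1)) = 7619/(24 + 4*1 - 88) = 7619/(24 + 4 - 88) = 7619/(-60) = 7619*(-1/60) = -7619/60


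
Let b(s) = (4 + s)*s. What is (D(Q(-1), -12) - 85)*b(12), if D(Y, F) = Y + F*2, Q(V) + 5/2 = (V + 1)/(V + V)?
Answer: -21408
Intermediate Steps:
b(s) = s*(4 + s)
Q(V) = -5/2 + (1 + V)/(2*V) (Q(V) = -5/2 + (V + 1)/(V + V) = -5/2 + (1 + V)/((2*V)) = -5/2 + (1 + V)*(1/(2*V)) = -5/2 + (1 + V)/(2*V))
D(Y, F) = Y + 2*F
(D(Q(-1), -12) - 85)*b(12) = (((-2 + (1/2)/(-1)) + 2*(-12)) - 85)*(12*(4 + 12)) = (((-2 + (1/2)*(-1)) - 24) - 85)*(12*16) = (((-2 - 1/2) - 24) - 85)*192 = ((-5/2 - 24) - 85)*192 = (-53/2 - 85)*192 = -223/2*192 = -21408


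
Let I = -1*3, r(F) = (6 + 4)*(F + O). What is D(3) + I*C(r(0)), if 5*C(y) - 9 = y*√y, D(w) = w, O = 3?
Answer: -12/5 - 18*√30 ≈ -100.99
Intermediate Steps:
r(F) = 30 + 10*F (r(F) = (6 + 4)*(F + 3) = 10*(3 + F) = 30 + 10*F)
C(y) = 9/5 + y^(3/2)/5 (C(y) = 9/5 + (y*√y)/5 = 9/5 + y^(3/2)/5)
I = -3
D(3) + I*C(r(0)) = 3 - 3*(9/5 + (30 + 10*0)^(3/2)/5) = 3 - 3*(9/5 + (30 + 0)^(3/2)/5) = 3 - 3*(9/5 + 30^(3/2)/5) = 3 - 3*(9/5 + (30*√30)/5) = 3 - 3*(9/5 + 6*√30) = 3 + (-27/5 - 18*√30) = -12/5 - 18*√30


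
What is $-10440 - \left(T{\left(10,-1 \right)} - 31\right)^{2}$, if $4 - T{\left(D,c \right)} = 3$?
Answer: $-11340$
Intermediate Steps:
$T{\left(D,c \right)} = 1$ ($T{\left(D,c \right)} = 4 - 3 = 1$)
$-10440 - \left(T{\left(10,-1 \right)} - 31\right)^{2} = -10440 - \left(1 - 31\right)^{2} = -10440 - \left(-30\right)^{2} = -10440 - 900 = -11340$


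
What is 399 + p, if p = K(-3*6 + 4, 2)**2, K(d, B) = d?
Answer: 595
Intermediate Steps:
p = 196 (p = (-3*6 + 4)**2 = (-18 + 4)**2 = (-14)**2 = 196)
399 + p = 399 + 196 = 595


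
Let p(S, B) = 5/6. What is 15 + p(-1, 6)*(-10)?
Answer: 20/3 ≈ 6.6667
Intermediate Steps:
p(S, B) = ⅚ (p(S, B) = 5*(⅙) = ⅚)
15 + p(-1, 6)*(-10) = 15 + (⅚)*(-10) = 15 - 25/3 = 20/3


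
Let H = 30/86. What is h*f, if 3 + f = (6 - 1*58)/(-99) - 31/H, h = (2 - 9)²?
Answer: -2215486/495 ≈ -4475.7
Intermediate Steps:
H = 15/43 (H = 30*(1/86) = 15/43 ≈ 0.34884)
h = 49 (h = (-7)² = 49)
f = -45214/495 (f = -3 + ((6 - 1*58)/(-99) - 31/15/43) = -3 + ((6 - 58)*(-1/99) - 31*43/15) = -3 + (-52*(-1/99) - 1333/15) = -3 + (52/99 - 1333/15) = -3 - 43729/495 = -45214/495 ≈ -91.341)
h*f = 49*(-45214/495) = -2215486/495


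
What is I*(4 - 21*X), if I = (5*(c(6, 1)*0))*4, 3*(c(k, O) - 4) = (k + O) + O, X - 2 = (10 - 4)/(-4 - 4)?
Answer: 0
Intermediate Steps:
X = 5/4 (X = 2 + (10 - 4)/(-4 - 4) = 2 + 6/(-8) = 2 + 6*(-⅛) = 2 - ¾ = 5/4 ≈ 1.2500)
c(k, O) = 4 + k/3 + 2*O/3 (c(k, O) = 4 + ((k + O) + O)/3 = 4 + ((O + k) + O)/3 = 4 + (k + 2*O)/3 = 4 + (k/3 + 2*O/3) = 4 + k/3 + 2*O/3)
I = 0 (I = (5*((4 + (⅓)*6 + (⅔)*1)*0))*4 = (5*((4 + 2 + ⅔)*0))*4 = (5*((20/3)*0))*4 = (5*0)*4 = 0*4 = 0)
I*(4 - 21*X) = 0*(4 - 21*5/4) = 0*(4 - 105/4) = 0*(-89/4) = 0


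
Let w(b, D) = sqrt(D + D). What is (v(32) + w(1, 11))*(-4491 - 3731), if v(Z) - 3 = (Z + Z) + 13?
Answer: -657760 - 8222*sqrt(22) ≈ -6.9633e+5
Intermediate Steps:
v(Z) = 16 + 2*Z (v(Z) = 3 + ((Z + Z) + 13) = 3 + (2*Z + 13) = 3 + (13 + 2*Z) = 16 + 2*Z)
w(b, D) = sqrt(2)*sqrt(D) (w(b, D) = sqrt(2*D) = sqrt(2)*sqrt(D))
(v(32) + w(1, 11))*(-4491 - 3731) = ((16 + 2*32) + sqrt(2)*sqrt(11))*(-4491 - 3731) = ((16 + 64) + sqrt(22))*(-8222) = (80 + sqrt(22))*(-8222) = -657760 - 8222*sqrt(22)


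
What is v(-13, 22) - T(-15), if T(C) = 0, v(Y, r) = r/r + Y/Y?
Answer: 2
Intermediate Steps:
v(Y, r) = 2 (v(Y, r) = 1 + 1 = 2)
v(-13, 22) - T(-15) = 2 - 1*0 = 2 + 0 = 2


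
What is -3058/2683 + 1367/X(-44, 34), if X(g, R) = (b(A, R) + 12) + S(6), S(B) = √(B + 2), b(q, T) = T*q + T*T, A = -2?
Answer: 83567891/811602134 - 1367*√2/604996 ≈ 0.099771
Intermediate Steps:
b(q, T) = T² + T*q (b(q, T) = T*q + T² = T² + T*q)
S(B) = √(2 + B)
X(g, R) = 12 + 2*√2 + R*(-2 + R) (X(g, R) = (R*(R - 2) + 12) + √(2 + 6) = (R*(-2 + R) + 12) + √8 = (12 + R*(-2 + R)) + 2*√2 = 12 + 2*√2 + R*(-2 + R))
-3058/2683 + 1367/X(-44, 34) = -3058/2683 + 1367/(12 + 2*√2 + 34*(-2 + 34)) = -3058*1/2683 + 1367/(12 + 2*√2 + 34*32) = -3058/2683 + 1367/(12 + 2*√2 + 1088) = -3058/2683 + 1367/(1100 + 2*√2)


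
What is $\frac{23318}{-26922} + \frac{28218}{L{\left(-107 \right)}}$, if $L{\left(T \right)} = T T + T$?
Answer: $\frac{123803060}{76337331} \approx 1.6218$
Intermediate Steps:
$L{\left(T \right)} = T + T^{2}$ ($L{\left(T \right)} = T^{2} + T = T + T^{2}$)
$\frac{23318}{-26922} + \frac{28218}{L{\left(-107 \right)}} = \frac{23318}{-26922} + \frac{28218}{\left(-107\right) \left(1 - 107\right)} = 23318 \left(- \frac{1}{26922}\right) + \frac{28218}{\left(-107\right) \left(-106\right)} = - \frac{11659}{13461} + \frac{28218}{11342} = - \frac{11659}{13461} + 28218 \cdot \frac{1}{11342} = - \frac{11659}{13461} + \frac{14109}{5671} = \frac{123803060}{76337331}$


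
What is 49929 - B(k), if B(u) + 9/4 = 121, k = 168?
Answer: 199241/4 ≈ 49810.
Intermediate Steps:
B(u) = 475/4 (B(u) = -9/4 + 121 = 475/4)
49929 - B(k) = 49929 - 1*475/4 = 49929 - 475/4 = 199241/4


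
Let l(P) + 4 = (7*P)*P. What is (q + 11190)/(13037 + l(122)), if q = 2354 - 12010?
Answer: 118/9017 ≈ 0.013086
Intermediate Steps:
l(P) = -4 + 7*P² (l(P) = -4 + (7*P)*P = -4 + 7*P²)
q = -9656
(q + 11190)/(13037 + l(122)) = (-9656 + 11190)/(13037 + (-4 + 7*122²)) = 1534/(13037 + (-4 + 7*14884)) = 1534/(13037 + (-4 + 104188)) = 1534/(13037 + 104184) = 1534/117221 = 1534*(1/117221) = 118/9017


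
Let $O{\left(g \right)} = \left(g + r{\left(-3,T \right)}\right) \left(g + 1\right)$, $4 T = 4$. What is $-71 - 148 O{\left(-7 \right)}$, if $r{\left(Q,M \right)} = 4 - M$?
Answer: $-3623$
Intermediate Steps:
$T = 1$ ($T = \frac{1}{4} \cdot 4 = 1$)
$O{\left(g \right)} = \left(1 + g\right) \left(3 + g\right)$ ($O{\left(g \right)} = \left(g + \left(4 - 1\right)\right) \left(g + 1\right) = \left(g + \left(4 - 1\right)\right) \left(1 + g\right) = \left(g + 3\right) \left(1 + g\right) = \left(3 + g\right) \left(1 + g\right) = \left(1 + g\right) \left(3 + g\right)$)
$-71 - 148 O{\left(-7 \right)} = -71 - 148 \left(3 + \left(-7\right)^{2} + 4 \left(-7\right)\right) = -71 - 148 \left(3 + 49 - 28\right) = -71 - 3552 = -3623$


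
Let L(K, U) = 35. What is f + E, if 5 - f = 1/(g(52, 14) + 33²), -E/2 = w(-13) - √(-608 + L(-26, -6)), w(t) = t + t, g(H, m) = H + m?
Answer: 65834/1155 + 2*I*√573 ≈ 56.999 + 47.875*I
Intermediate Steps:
w(t) = 2*t
E = 52 + 2*I*√573 (E = -2*(2*(-13) - √(-608 + 35)) = -2*(-26 - √(-573)) = -2*(-26 - I*√573) = 52 + 2*I*√573 ≈ 52.0 + 47.875*I)
f = 5774/1155 (f = 5 - 1/((52 + 14) + 33²) = 5 - 1/(66 + 1089) = 5 - 1/1155 = 5774/1155 ≈ 4.9991)
f + E = 5774/1155 + (52 + 2*I*√573) = 65834/1155 + 2*I*√573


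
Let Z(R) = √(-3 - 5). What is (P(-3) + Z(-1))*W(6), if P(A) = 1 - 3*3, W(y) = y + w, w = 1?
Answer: -56 + 14*I*√2 ≈ -56.0 + 19.799*I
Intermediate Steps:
W(y) = 1 + y (W(y) = y + 1 = 1 + y)
P(A) = -8 (P(A) = 1 - 9 = -8)
Z(R) = 2*I*√2 (Z(R) = √(-8) = 2*I*√2)
(P(-3) + Z(-1))*W(6) = (-8 + 2*I*√2)*(1 + 6) = (-8 + 2*I*√2)*7 = -56 + 14*I*√2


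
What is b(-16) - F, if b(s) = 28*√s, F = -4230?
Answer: 4230 + 112*I ≈ 4230.0 + 112.0*I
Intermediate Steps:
b(-16) - F = 28*√(-16) - 1*(-4230) = 28*(4*I) + 4230 = 112*I + 4230 = 4230 + 112*I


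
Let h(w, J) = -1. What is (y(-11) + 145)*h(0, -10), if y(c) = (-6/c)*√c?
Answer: -145 - 6*I*√11/11 ≈ -145.0 - 1.8091*I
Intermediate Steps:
y(c) = -6/√c
(y(-11) + 145)*h(0, -10) = (-(-6)*I*√11/11 + 145)*(-1) = (6*I*√11/11 + 145)*(-1) = (145 + 6*I*√11/11)*(-1) = -145 - 6*I*√11/11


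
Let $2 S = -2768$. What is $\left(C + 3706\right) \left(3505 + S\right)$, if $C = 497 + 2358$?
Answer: $13915881$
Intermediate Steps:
$S = -1384$ ($S = \frac{1}{2} \left(-2768\right) = -1384$)
$C = 2855$
$\left(C + 3706\right) \left(3505 + S\right) = \left(2855 + 3706\right) \left(3505 - 1384\right) = 6561 \cdot 2121 = 13915881$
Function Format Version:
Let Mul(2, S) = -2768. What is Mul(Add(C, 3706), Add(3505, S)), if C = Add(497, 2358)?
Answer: 13915881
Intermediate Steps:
S = -1384 (S = Mul(Rational(1, 2), -2768) = -1384)
C = 2855
Mul(Add(C, 3706), Add(3505, S)) = Mul(Add(2855, 3706), Add(3505, -1384)) = Mul(6561, 2121) = 13915881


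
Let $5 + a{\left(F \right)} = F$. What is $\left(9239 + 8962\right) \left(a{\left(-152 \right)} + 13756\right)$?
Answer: $247515399$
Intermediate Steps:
$a{\left(F \right)} = -5 + F$
$\left(9239 + 8962\right) \left(a{\left(-152 \right)} + 13756\right) = \left(9239 + 8962\right) \left(\left(-5 - 152\right) + 13756\right) = 18201 \left(-157 + 13756\right) = 18201 \cdot 13599 = 247515399$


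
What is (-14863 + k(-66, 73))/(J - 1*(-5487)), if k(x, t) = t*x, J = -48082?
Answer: 19681/42595 ≈ 0.46205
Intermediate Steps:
(-14863 + k(-66, 73))/(J - 1*(-5487)) = (-14863 + 73*(-66))/(-48082 - 1*(-5487)) = (-14863 - 4818)/(-48082 + 5487) = -19681/(-42595) = -19681*(-1/42595) = 19681/42595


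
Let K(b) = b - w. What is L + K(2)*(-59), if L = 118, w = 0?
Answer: 0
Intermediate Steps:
K(b) = b (K(b) = b - 1*0 = b + 0 = b)
L + K(2)*(-59) = 118 + 2*(-59) = 118 - 118 = 0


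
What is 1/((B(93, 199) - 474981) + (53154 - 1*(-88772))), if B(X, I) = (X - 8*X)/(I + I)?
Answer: -398/132556541 ≈ -3.0025e-6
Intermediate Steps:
B(X, I) = -7*X/(2*I) (B(X, I) = (-7*X)/((2*I)) = (-7*X)*(1/(2*I)) = -7*X/(2*I))
1/((B(93, 199) - 474981) + (53154 - 1*(-88772))) = 1/((-7/2*93/199 - 474981) + (53154 - 1*(-88772))) = 1/((-7/2*93*1/199 - 474981) + (53154 + 88772)) = 1/((-651/398 - 474981) + 141926) = 1/(-189043089/398 + 141926) = 1/(-132556541/398) = -398/132556541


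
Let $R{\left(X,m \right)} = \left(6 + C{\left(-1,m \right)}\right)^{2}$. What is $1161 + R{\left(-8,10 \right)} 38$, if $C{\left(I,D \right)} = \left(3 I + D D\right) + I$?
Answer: $396513$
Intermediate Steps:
$C{\left(I,D \right)} = D^{2} + 4 I$ ($C{\left(I,D \right)} = \left(3 I + D^{2}\right) + I = \left(D^{2} + 3 I\right) + I = D^{2} + 4 I$)
$R{\left(X,m \right)} = \left(2 + m^{2}\right)^{2}$ ($R{\left(X,m \right)} = \left(6 + \left(m^{2} + 4 \left(-1\right)\right)\right)^{2} = \left(6 + \left(m^{2} - 4\right)\right)^{2} = \left(6 + \left(-4 + m^{2}\right)\right)^{2} = \left(2 + m^{2}\right)^{2}$)
$1161 + R{\left(-8,10 \right)} 38 = 1161 + \left(2 + 10^{2}\right)^{2} \cdot 38 = 1161 + \left(2 + 100\right)^{2} \cdot 38 = 1161 + 102^{2} \cdot 38 = 1161 + 10404 \cdot 38 = 1161 + 395352 = 396513$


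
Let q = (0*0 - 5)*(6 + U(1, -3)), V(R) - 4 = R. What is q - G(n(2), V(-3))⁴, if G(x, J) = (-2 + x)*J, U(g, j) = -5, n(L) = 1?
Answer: -6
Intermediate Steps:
V(R) = 4 + R
G(x, J) = J*(-2 + x)
q = -5 (q = (0*0 - 5)*(6 - 5) = (0 - 5)*1 = -5*1 = -5)
q - G(n(2), V(-3))⁴ = -5 - ((4 - 3)*(-2 + 1))⁴ = -5 - (1*(-1))⁴ = -5 - 1*(-1)⁴ = -5 - 1*1 = -5 - 1 = -6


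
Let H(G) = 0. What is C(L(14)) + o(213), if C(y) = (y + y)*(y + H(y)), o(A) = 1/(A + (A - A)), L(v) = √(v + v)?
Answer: 11929/213 ≈ 56.005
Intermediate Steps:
L(v) = √2*√v (L(v) = √(2*v) = √2*√v)
o(A) = 1/A (o(A) = 1/(A + 0) = 1/A)
C(y) = 2*y² (C(y) = (y + y)*(y + 0) = (2*y)*y = 2*y²)
C(L(14)) + o(213) = 2*(√2*√14)² + 1/213 = 2*(2*√7)² + 1/213 = 2*28 + 1/213 = 56 + 1/213 = 11929/213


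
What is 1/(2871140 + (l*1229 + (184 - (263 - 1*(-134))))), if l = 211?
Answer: 1/3130246 ≈ 3.1946e-7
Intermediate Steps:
1/(2871140 + (l*1229 + (184 - (263 - 1*(-134))))) = 1/(2871140 + (211*1229 + (184 - (263 - 1*(-134))))) = 1/(2871140 + (259319 + (184 - (263 + 134)))) = 1/(2871140 + (259319 + (184 - 1*397))) = 1/(2871140 + (259319 + (184 - 397))) = 1/(2871140 + (259319 - 213)) = 1/(2871140 + 259106) = 1/3130246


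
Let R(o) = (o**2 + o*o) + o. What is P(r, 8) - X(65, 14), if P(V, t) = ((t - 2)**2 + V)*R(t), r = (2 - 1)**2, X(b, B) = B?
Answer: 5018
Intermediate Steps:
R(o) = o + 2*o**2 (R(o) = (o**2 + o**2) + o = 2*o**2 + o = o + 2*o**2)
r = 1 (r = 1**2 = 1)
P(V, t) = t*(1 + 2*t)*(V + (-2 + t)**2) (P(V, t) = ((t - 2)**2 + V)*(t*(1 + 2*t)) = ((-2 + t)**2 + V)*(t*(1 + 2*t)) = (V + (-2 + t)**2)*(t*(1 + 2*t)) = t*(1 + 2*t)*(V + (-2 + t)**2))
P(r, 8) - X(65, 14) = 8*(1 + 2*8)*(1 + (-2 + 8)**2) - 1*14 = 8*(1 + 16)*(1 + 6**2) - 14 = 8*17*(1 + 36) - 14 = 8*17*37 - 14 = 5032 - 14 = 5018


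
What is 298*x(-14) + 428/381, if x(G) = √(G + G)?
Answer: 428/381 + 596*I*√7 ≈ 1.1234 + 1576.9*I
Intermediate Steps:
x(G) = √2*√G (x(G) = √(2*G) = √2*√G)
298*x(-14) + 428/381 = 298*(√2*√(-14)) + 428/381 = 298*(√2*(I*√14)) + 428*(1/381) = 298*(2*I*√7) + 428/381 = 596*I*√7 + 428/381 = 428/381 + 596*I*√7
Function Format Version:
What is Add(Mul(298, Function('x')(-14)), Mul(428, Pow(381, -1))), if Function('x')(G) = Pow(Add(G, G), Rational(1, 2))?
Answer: Add(Rational(428, 381), Mul(596, I, Pow(7, Rational(1, 2)))) ≈ Add(1.1234, Mul(1576.9, I))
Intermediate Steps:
Function('x')(G) = Mul(Pow(2, Rational(1, 2)), Pow(G, Rational(1, 2))) (Function('x')(G) = Pow(Mul(2, G), Rational(1, 2)) = Mul(Pow(2, Rational(1, 2)), Pow(G, Rational(1, 2))))
Add(Mul(298, Function('x')(-14)), Mul(428, Pow(381, -1))) = Add(Mul(298, Mul(Pow(2, Rational(1, 2)), Pow(-14, Rational(1, 2)))), Mul(428, Pow(381, -1))) = Add(Mul(298, Mul(Pow(2, Rational(1, 2)), Mul(I, Pow(14, Rational(1, 2))))), Mul(428, Rational(1, 381))) = Add(Mul(298, Mul(2, I, Pow(7, Rational(1, 2)))), Rational(428, 381)) = Add(Mul(596, I, Pow(7, Rational(1, 2))), Rational(428, 381)) = Add(Rational(428, 381), Mul(596, I, Pow(7, Rational(1, 2))))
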